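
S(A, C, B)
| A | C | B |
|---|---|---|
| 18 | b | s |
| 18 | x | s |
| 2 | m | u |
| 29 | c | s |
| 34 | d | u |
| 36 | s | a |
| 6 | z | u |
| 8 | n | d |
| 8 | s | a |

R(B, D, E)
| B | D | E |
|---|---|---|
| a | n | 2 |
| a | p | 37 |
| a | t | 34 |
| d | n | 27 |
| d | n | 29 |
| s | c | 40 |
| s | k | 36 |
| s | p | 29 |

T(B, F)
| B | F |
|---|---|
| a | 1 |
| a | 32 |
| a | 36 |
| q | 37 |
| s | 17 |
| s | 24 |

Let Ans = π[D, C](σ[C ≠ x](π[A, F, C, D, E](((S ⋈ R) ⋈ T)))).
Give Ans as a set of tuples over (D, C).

Natural join on B: {(18, b, s, c, 40), (18, b, s, k, 36), (18, b, s, p, 29), (18, x, s, c, 40), (18, x, s, k, 36), (18, x, s, p, 29), (29, c, s, c, 40), (29, c, s, k, 36), (29, c, s, p, 29), (36, s, a, n, 2), (36, s, a, p, 37), (36, s, a, t, 34), (8, n, d, n, 27), (8, n, d, n, 29), (8, s, a, n, 2), (8, s, a, p, 37), (8, s, a, t, 34)}
Natural join on B: {(18, b, s, c, 40, 17), (18, b, s, c, 40, 24), (18, b, s, k, 36, 17), (18, b, s, k, 36, 24), (18, b, s, p, 29, 17), (18, b, s, p, 29, 24), (18, x, s, c, 40, 17), (18, x, s, c, 40, 24), (18, x, s, k, 36, 17), (18, x, s, k, 36, 24), (18, x, s, p, 29, 17), (18, x, s, p, 29, 24), (29, c, s, c, 40, 17), (29, c, s, c, 40, 24), (29, c, s, k, 36, 17), (29, c, s, k, 36, 24), (29, c, s, p, 29, 17), (29, c, s, p, 29, 24), (36, s, a, n, 2, 1), (36, s, a, n, 2, 32), (36, s, a, n, 2, 36), (36, s, a, p, 37, 1), (36, s, a, p, 37, 32), (36, s, a, p, 37, 36), (36, s, a, t, 34, 1), (36, s, a, t, 34, 32), (36, s, a, t, 34, 36), (8, s, a, n, 2, 1), (8, s, a, n, 2, 32), (8, s, a, n, 2, 36), (8, s, a, p, 37, 1), (8, s, a, p, 37, 32), (8, s, a, p, 37, 36), (8, s, a, t, 34, 1), (8, s, a, t, 34, 32), (8, s, a, t, 34, 36)}
π_{A, F, C, D, E} gives {(18, 17, b, c, 40), (18, 17, b, k, 36), (18, 17, b, p, 29), (18, 17, x, c, 40), (18, 17, x, k, 36), (18, 17, x, p, 29), (18, 24, b, c, 40), (18, 24, b, k, 36), (18, 24, b, p, 29), (18, 24, x, c, 40), (18, 24, x, k, 36), (18, 24, x, p, 29), (29, 17, c, c, 40), (29, 17, c, k, 36), (29, 17, c, p, 29), (29, 24, c, c, 40), (29, 24, c, k, 36), (29, 24, c, p, 29), (36, 1, s, n, 2), (36, 1, s, p, 37), (36, 1, s, t, 34), (36, 32, s, n, 2), (36, 32, s, p, 37), (36, 32, s, t, 34), (36, 36, s, n, 2), (36, 36, s, p, 37), (36, 36, s, t, 34), (8, 1, s, n, 2), (8, 1, s, p, 37), (8, 1, s, t, 34), (8, 32, s, n, 2), (8, 32, s, p, 37), (8, 32, s, t, 34), (8, 36, s, n, 2), (8, 36, s, p, 37), (8, 36, s, t, 34)}.
Selection C ≠ x: {(18, 17, b, c, 40), (18, 17, b, k, 36), (18, 17, b, p, 29), (18, 24, b, c, 40), (18, 24, b, k, 36), (18, 24, b, p, 29), (29, 17, c, c, 40), (29, 17, c, k, 36), (29, 17, c, p, 29), (29, 24, c, c, 40), (29, 24, c, k, 36), (29, 24, c, p, 29), (36, 1, s, n, 2), (36, 1, s, p, 37), (36, 1, s, t, 34), (36, 32, s, n, 2), (36, 32, s, p, 37), (36, 32, s, t, 34), (36, 36, s, n, 2), (36, 36, s, p, 37), (36, 36, s, t, 34), (8, 1, s, n, 2), (8, 1, s, p, 37), (8, 1, s, t, 34), (8, 32, s, n, 2), (8, 32, s, p, 37), (8, 32, s, t, 34), (8, 36, s, n, 2), (8, 36, s, p, 37), (8, 36, s, t, 34)}
π_{D, C} gives {(c, b), (c, c), (k, b), (k, c), (n, s), (p, b), (p, c), (p, s), (t, s)} (21 duplicate(s) eliminated).

{(c, b), (c, c), (k, b), (k, c), (n, s), (p, b), (p, c), (p, s), (t, s)}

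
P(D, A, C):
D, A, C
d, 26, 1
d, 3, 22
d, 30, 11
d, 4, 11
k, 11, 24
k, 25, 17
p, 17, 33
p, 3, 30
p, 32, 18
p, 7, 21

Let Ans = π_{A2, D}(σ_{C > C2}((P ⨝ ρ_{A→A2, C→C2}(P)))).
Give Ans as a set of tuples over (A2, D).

ρ[A→A2, C→C2]: schema becomes (D, A2, C2); tuples unchanged.
P ⋈ ρ_{A→A2, C→C2}(P) (natural join on D): {(d, 26, 1, 26, 1), (d, 26, 1, 3, 22), (d, 26, 1, 30, 11), (d, 26, 1, 4, 11), (d, 3, 22, 26, 1), (d, 3, 22, 3, 22), (d, 3, 22, 30, 11), (d, 3, 22, 4, 11), (d, 30, 11, 26, 1), (d, 30, 11, 3, 22), (d, 30, 11, 30, 11), (d, 30, 11, 4, 11), (d, 4, 11, 26, 1), (d, 4, 11, 3, 22), (d, 4, 11, 30, 11), (d, 4, 11, 4, 11), (k, 11, 24, 11, 24), (k, 11, 24, 25, 17), (k, 25, 17, 11, 24), (k, 25, 17, 25, 17), (p, 17, 33, 17, 33), (p, 17, 33, 3, 30), (p, 17, 33, 32, 18), (p, 17, 33, 7, 21), (p, 3, 30, 17, 33), (p, 3, 30, 3, 30), (p, 3, 30, 32, 18), (p, 3, 30, 7, 21), (p, 32, 18, 17, 33), (p, 32, 18, 3, 30), (p, 32, 18, 32, 18), (p, 32, 18, 7, 21), (p, 7, 21, 17, 33), (p, 7, 21, 3, 30), (p, 7, 21, 32, 18), (p, 7, 21, 7, 21)}
Apply σ_{C > C2}; surviving tuples: {(d, 3, 22, 26, 1), (d, 3, 22, 30, 11), (d, 3, 22, 4, 11), (d, 30, 11, 26, 1), (d, 4, 11, 26, 1), (k, 11, 24, 25, 17), (p, 17, 33, 3, 30), (p, 17, 33, 32, 18), (p, 17, 33, 7, 21), (p, 3, 30, 32, 18), (p, 3, 30, 7, 21), (p, 7, 21, 32, 18)}
Keep only column(s) A2, D (5 duplicate(s) eliminated): {(25, k), (26, d), (3, p), (30, d), (32, p), (4, d), (7, p)}

{(25, k), (26, d), (3, p), (30, d), (32, p), (4, d), (7, p)}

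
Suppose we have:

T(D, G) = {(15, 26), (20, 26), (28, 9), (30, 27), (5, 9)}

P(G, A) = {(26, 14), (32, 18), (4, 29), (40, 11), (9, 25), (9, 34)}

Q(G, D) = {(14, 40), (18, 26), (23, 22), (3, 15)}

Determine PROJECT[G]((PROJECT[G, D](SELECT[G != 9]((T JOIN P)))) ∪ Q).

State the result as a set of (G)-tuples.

{14, 18, 23, 26, 3}

Natural join on G: {(15, 26, 14), (20, 26, 14), (28, 9, 25), (28, 9, 34), (5, 9, 25), (5, 9, 34)}
Apply σ_{G != 9}; surviving tuples: {(15, 26, 14), (20, 26, 14)}
π[G, D]: project onto (G, D) → {(26, 15), (26, 20)}
Taking the union: {(14, 40), (18, 26), (23, 22), (26, 15), (26, 20), (3, 15)}
π[G]: project onto (G) (1 duplicate(s) eliminated) → {14, 18, 23, 26, 3}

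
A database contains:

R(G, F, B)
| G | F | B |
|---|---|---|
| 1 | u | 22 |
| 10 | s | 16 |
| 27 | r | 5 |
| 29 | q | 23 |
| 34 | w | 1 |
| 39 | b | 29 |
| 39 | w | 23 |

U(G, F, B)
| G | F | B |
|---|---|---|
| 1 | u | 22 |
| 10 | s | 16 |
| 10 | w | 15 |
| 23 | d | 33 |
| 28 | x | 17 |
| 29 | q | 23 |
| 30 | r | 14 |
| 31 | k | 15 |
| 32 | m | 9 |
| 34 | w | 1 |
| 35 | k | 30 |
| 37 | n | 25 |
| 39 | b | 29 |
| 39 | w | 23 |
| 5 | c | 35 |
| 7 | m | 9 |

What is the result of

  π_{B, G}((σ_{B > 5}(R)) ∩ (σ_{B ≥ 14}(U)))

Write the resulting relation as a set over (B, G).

{(16, 10), (22, 1), (23, 29), (23, 39), (29, 39)}

Selection B > 5: {(1, u, 22), (10, s, 16), (29, q, 23), (39, b, 29), (39, w, 23)}
Selection B ≥ 14: {(1, u, 22), (10, s, 16), (10, w, 15), (23, d, 33), (28, x, 17), (29, q, 23), (30, r, 14), (31, k, 15), (35, k, 30), (37, n, 25), (39, b, 29), (39, w, 23), (5, c, 35)}
Taking the intersection: {(1, u, 22), (10, s, 16), (29, q, 23), (39, b, 29), (39, w, 23)}
Keep only column(s) B, G: {(16, 10), (22, 1), (23, 29), (23, 39), (29, 39)}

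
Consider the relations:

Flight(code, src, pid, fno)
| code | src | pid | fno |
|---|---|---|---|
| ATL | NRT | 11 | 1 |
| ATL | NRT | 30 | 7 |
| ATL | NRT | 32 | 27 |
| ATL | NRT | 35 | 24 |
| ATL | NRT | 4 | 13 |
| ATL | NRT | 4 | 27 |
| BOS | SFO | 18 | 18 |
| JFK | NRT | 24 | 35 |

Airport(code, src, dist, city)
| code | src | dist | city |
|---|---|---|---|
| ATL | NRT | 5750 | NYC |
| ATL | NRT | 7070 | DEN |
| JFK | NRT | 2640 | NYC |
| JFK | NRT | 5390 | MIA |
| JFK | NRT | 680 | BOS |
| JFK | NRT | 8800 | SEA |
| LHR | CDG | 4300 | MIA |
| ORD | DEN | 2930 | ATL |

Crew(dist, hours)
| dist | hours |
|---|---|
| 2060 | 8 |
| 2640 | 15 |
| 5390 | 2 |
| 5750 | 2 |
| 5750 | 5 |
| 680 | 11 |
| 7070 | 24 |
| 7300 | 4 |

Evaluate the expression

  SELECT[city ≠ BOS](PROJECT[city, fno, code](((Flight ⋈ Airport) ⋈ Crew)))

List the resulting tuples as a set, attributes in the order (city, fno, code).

{(DEN, 1, ATL), (DEN, 13, ATL), (DEN, 24, ATL), (DEN, 27, ATL), (DEN, 7, ATL), (MIA, 35, JFK), (NYC, 1, ATL), (NYC, 13, ATL), (NYC, 24, ATL), (NYC, 27, ATL), (NYC, 35, JFK), (NYC, 7, ATL)}

Natural join on code, src: {(ATL, NRT, 11, 1, 5750, NYC), (ATL, NRT, 11, 1, 7070, DEN), (ATL, NRT, 30, 7, 5750, NYC), (ATL, NRT, 30, 7, 7070, DEN), (ATL, NRT, 32, 27, 5750, NYC), (ATL, NRT, 32, 27, 7070, DEN), (ATL, NRT, 35, 24, 5750, NYC), (ATL, NRT, 35, 24, 7070, DEN), (ATL, NRT, 4, 13, 5750, NYC), (ATL, NRT, 4, 13, 7070, DEN), (ATL, NRT, 4, 27, 5750, NYC), (ATL, NRT, 4, 27, 7070, DEN), (JFK, NRT, 24, 35, 2640, NYC), (JFK, NRT, 24, 35, 5390, MIA), (JFK, NRT, 24, 35, 680, BOS), (JFK, NRT, 24, 35, 8800, SEA)}
Natural join on dist: {(ATL, NRT, 11, 1, 5750, NYC, 2), (ATL, NRT, 11, 1, 5750, NYC, 5), (ATL, NRT, 11, 1, 7070, DEN, 24), (ATL, NRT, 30, 7, 5750, NYC, 2), (ATL, NRT, 30, 7, 5750, NYC, 5), (ATL, NRT, 30, 7, 7070, DEN, 24), (ATL, NRT, 32, 27, 5750, NYC, 2), (ATL, NRT, 32, 27, 5750, NYC, 5), (ATL, NRT, 32, 27, 7070, DEN, 24), (ATL, NRT, 35, 24, 5750, NYC, 2), (ATL, NRT, 35, 24, 5750, NYC, 5), (ATL, NRT, 35, 24, 7070, DEN, 24), (ATL, NRT, 4, 13, 5750, NYC, 2), (ATL, NRT, 4, 13, 5750, NYC, 5), (ATL, NRT, 4, 13, 7070, DEN, 24), (ATL, NRT, 4, 27, 5750, NYC, 2), (ATL, NRT, 4, 27, 5750, NYC, 5), (ATL, NRT, 4, 27, 7070, DEN, 24), (JFK, NRT, 24, 35, 2640, NYC, 15), (JFK, NRT, 24, 35, 5390, MIA, 2), (JFK, NRT, 24, 35, 680, BOS, 11)}
π[city, fno, code]: project onto (city, fno, code) (8 duplicate(s) eliminated) → {(BOS, 35, JFK), (DEN, 1, ATL), (DEN, 13, ATL), (DEN, 24, ATL), (DEN, 27, ATL), (DEN, 7, ATL), (MIA, 35, JFK), (NYC, 1, ATL), (NYC, 13, ATL), (NYC, 24, ATL), (NYC, 27, ATL), (NYC, 35, JFK), (NYC, 7, ATL)}
Apply σ_{city ≠ BOS}; surviving tuples: {(DEN, 1, ATL), (DEN, 13, ATL), (DEN, 24, ATL), (DEN, 27, ATL), (DEN, 7, ATL), (MIA, 35, JFK), (NYC, 1, ATL), (NYC, 13, ATL), (NYC, 24, ATL), (NYC, 27, ATL), (NYC, 35, JFK), (NYC, 7, ATL)}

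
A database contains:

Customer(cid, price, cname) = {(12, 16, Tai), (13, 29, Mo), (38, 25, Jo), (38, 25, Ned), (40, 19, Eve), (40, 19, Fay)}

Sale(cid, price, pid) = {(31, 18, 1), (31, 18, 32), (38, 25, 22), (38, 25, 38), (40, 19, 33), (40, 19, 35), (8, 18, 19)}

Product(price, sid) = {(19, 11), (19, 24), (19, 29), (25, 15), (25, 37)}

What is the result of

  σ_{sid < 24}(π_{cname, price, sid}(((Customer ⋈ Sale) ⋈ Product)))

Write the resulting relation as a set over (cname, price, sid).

{(Eve, 19, 11), (Fay, 19, 11), (Jo, 25, 15), (Ned, 25, 15)}

Customer ⋈ Sale (natural join on cid, price): {(38, 25, Jo, 22), (38, 25, Jo, 38), (38, 25, Ned, 22), (38, 25, Ned, 38), (40, 19, Eve, 33), (40, 19, Eve, 35), (40, 19, Fay, 33), (40, 19, Fay, 35)}
(Customer ⋈ Sale) ⋈ Product (natural join on price): {(38, 25, Jo, 22, 15), (38, 25, Jo, 22, 37), (38, 25, Jo, 38, 15), (38, 25, Jo, 38, 37), (38, 25, Ned, 22, 15), (38, 25, Ned, 22, 37), (38, 25, Ned, 38, 15), (38, 25, Ned, 38, 37), (40, 19, Eve, 33, 11), (40, 19, Eve, 33, 24), (40, 19, Eve, 33, 29), (40, 19, Eve, 35, 11), (40, 19, Eve, 35, 24), (40, 19, Eve, 35, 29), (40, 19, Fay, 33, 11), (40, 19, Fay, 33, 24), (40, 19, Fay, 33, 29), (40, 19, Fay, 35, 11), (40, 19, Fay, 35, 24), (40, 19, Fay, 35, 29)}
π_{cname, price, sid} gives {(Eve, 19, 11), (Eve, 19, 24), (Eve, 19, 29), (Fay, 19, 11), (Fay, 19, 24), (Fay, 19, 29), (Jo, 25, 15), (Jo, 25, 37), (Ned, 25, 15), (Ned, 25, 37)} (10 duplicate(s) eliminated).
σ[sid < 24]: keep tuples satisfying sid < 24 → {(Eve, 19, 11), (Fay, 19, 11), (Jo, 25, 15), (Ned, 25, 15)}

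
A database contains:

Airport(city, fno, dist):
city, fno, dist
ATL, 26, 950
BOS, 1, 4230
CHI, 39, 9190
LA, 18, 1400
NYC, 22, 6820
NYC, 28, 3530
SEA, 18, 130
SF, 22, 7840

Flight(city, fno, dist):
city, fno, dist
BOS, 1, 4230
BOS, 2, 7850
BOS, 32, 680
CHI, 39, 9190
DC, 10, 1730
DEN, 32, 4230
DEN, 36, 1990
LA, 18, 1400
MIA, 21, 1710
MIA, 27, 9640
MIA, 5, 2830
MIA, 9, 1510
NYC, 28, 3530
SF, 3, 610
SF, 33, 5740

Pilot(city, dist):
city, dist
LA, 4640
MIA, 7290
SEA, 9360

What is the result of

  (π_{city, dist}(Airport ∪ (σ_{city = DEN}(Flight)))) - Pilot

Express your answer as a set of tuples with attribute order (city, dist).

{(ATL, 950), (BOS, 4230), (CHI, 9190), (DEN, 1990), (DEN, 4230), (LA, 1400), (NYC, 3530), (NYC, 6820), (SEA, 130), (SF, 7840)}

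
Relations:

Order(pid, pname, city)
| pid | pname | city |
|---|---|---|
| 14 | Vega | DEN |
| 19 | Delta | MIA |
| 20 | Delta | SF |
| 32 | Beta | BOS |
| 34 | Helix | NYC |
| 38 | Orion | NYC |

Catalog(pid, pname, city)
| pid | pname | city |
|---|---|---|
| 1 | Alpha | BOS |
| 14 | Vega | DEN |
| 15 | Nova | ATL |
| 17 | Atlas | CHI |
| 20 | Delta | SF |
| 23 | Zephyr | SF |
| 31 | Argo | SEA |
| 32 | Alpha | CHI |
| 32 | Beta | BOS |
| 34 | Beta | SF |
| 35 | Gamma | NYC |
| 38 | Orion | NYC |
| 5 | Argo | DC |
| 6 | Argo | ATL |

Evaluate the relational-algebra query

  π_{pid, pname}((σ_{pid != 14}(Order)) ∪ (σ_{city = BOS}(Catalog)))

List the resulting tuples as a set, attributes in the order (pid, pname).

Apply σ_{pid != 14}; surviving tuples: {(19, Delta, MIA), (20, Delta, SF), (32, Beta, BOS), (34, Helix, NYC), (38, Orion, NYC)}
Apply σ_{city = BOS}; surviving tuples: {(1, Alpha, BOS), (32, Beta, BOS)}
Set union of the two operands is {(1, Alpha, BOS), (19, Delta, MIA), (20, Delta, SF), (32, Beta, BOS), (34, Helix, NYC), (38, Orion, NYC)}.
π[pid, pname]: project onto (pid, pname) → {(1, Alpha), (19, Delta), (20, Delta), (32, Beta), (34, Helix), (38, Orion)}

{(1, Alpha), (19, Delta), (20, Delta), (32, Beta), (34, Helix), (38, Orion)}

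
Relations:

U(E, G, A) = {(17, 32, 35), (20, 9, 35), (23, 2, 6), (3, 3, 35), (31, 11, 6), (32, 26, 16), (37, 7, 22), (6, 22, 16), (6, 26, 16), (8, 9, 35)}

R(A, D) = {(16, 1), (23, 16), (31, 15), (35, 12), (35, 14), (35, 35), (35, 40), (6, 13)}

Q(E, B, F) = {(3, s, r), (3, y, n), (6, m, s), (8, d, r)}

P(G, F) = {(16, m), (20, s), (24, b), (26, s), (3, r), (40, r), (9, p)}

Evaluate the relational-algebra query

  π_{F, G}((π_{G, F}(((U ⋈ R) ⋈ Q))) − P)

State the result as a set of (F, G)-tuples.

{(n, 3), (r, 9), (s, 22)}

Joining U and R on A yields {(17, 32, 35, 12), (17, 32, 35, 14), (17, 32, 35, 35), (17, 32, 35, 40), (20, 9, 35, 12), (20, 9, 35, 14), (20, 9, 35, 35), (20, 9, 35, 40), (23, 2, 6, 13), (3, 3, 35, 12), (3, 3, 35, 14), (3, 3, 35, 35), (3, 3, 35, 40), (31, 11, 6, 13), (32, 26, 16, 1), (6, 22, 16, 1), (6, 26, 16, 1), (8, 9, 35, 12), (8, 9, 35, 14), (8, 9, 35, 35), (8, 9, 35, 40)}.
Joining (U ⋈ R) and Q on E yields {(3, 3, 35, 12, s, r), (3, 3, 35, 12, y, n), (3, 3, 35, 14, s, r), (3, 3, 35, 14, y, n), (3, 3, 35, 35, s, r), (3, 3, 35, 35, y, n), (3, 3, 35, 40, s, r), (3, 3, 35, 40, y, n), (6, 22, 16, 1, m, s), (6, 26, 16, 1, m, s), (8, 9, 35, 12, d, r), (8, 9, 35, 14, d, r), (8, 9, 35, 35, d, r), (8, 9, 35, 40, d, r)}.
π[G, F]: project onto (G, F) (9 duplicate(s) eliminated) → {(22, s), (26, s), (3, n), (3, r), (9, r)}
Difference: {(22, s), (26, s), (3, n), (3, r), (9, r)} with {(16, m), (20, s), (24, b), (26, s), (3, r), (40, r), (9, p)} → {(22, s), (3, n), (9, r)}
π[F, G]: project onto (F, G) → {(n, 3), (r, 9), (s, 22)}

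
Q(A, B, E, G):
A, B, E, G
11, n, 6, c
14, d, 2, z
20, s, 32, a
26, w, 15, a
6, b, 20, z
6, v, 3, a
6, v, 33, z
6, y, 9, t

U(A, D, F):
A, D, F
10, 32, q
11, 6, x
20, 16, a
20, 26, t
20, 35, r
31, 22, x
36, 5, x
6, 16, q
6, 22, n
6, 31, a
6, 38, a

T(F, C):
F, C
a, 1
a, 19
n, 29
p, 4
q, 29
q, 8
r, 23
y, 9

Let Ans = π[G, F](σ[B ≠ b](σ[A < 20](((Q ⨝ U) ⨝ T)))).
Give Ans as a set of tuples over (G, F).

Joining Q and U on A yields {(11, n, 6, c, 6, x), (20, s, 32, a, 16, a), (20, s, 32, a, 26, t), (20, s, 32, a, 35, r), (6, b, 20, z, 16, q), (6, b, 20, z, 22, n), (6, b, 20, z, 31, a), (6, b, 20, z, 38, a), (6, v, 3, a, 16, q), (6, v, 3, a, 22, n), (6, v, 3, a, 31, a), (6, v, 3, a, 38, a), (6, v, 33, z, 16, q), (6, v, 33, z, 22, n), (6, v, 33, z, 31, a), (6, v, 33, z, 38, a), (6, y, 9, t, 16, q), (6, y, 9, t, 22, n), (6, y, 9, t, 31, a), (6, y, 9, t, 38, a)}.
Joining (Q ⨝ U) and T on F yields {(20, s, 32, a, 16, a, 1), (20, s, 32, a, 16, a, 19), (20, s, 32, a, 35, r, 23), (6, b, 20, z, 16, q, 29), (6, b, 20, z, 16, q, 8), (6, b, 20, z, 22, n, 29), (6, b, 20, z, 31, a, 1), (6, b, 20, z, 31, a, 19), (6, b, 20, z, 38, a, 1), (6, b, 20, z, 38, a, 19), (6, v, 3, a, 16, q, 29), (6, v, 3, a, 16, q, 8), (6, v, 3, a, 22, n, 29), (6, v, 3, a, 31, a, 1), (6, v, 3, a, 31, a, 19), (6, v, 3, a, 38, a, 1), (6, v, 3, a, 38, a, 19), (6, v, 33, z, 16, q, 29), (6, v, 33, z, 16, q, 8), (6, v, 33, z, 22, n, 29), (6, v, 33, z, 31, a, 1), (6, v, 33, z, 31, a, 19), (6, v, 33, z, 38, a, 1), (6, v, 33, z, 38, a, 19), (6, y, 9, t, 16, q, 29), (6, y, 9, t, 16, q, 8), (6, y, 9, t, 22, n, 29), (6, y, 9, t, 31, a, 1), (6, y, 9, t, 31, a, 19), (6, y, 9, t, 38, a, 1), (6, y, 9, t, 38, a, 19)}.
Apply σ_{A < 20}; surviving tuples: {(6, b, 20, z, 16, q, 29), (6, b, 20, z, 16, q, 8), (6, b, 20, z, 22, n, 29), (6, b, 20, z, 31, a, 1), (6, b, 20, z, 31, a, 19), (6, b, 20, z, 38, a, 1), (6, b, 20, z, 38, a, 19), (6, v, 3, a, 16, q, 29), (6, v, 3, a, 16, q, 8), (6, v, 3, a, 22, n, 29), (6, v, 3, a, 31, a, 1), (6, v, 3, a, 31, a, 19), (6, v, 3, a, 38, a, 1), (6, v, 3, a, 38, a, 19), (6, v, 33, z, 16, q, 29), (6, v, 33, z, 16, q, 8), (6, v, 33, z, 22, n, 29), (6, v, 33, z, 31, a, 1), (6, v, 33, z, 31, a, 19), (6, v, 33, z, 38, a, 1), (6, v, 33, z, 38, a, 19), (6, y, 9, t, 16, q, 29), (6, y, 9, t, 16, q, 8), (6, y, 9, t, 22, n, 29), (6, y, 9, t, 31, a, 1), (6, y, 9, t, 31, a, 19), (6, y, 9, t, 38, a, 1), (6, y, 9, t, 38, a, 19)}
Apply σ_{B ≠ b}; surviving tuples: {(6, v, 3, a, 16, q, 29), (6, v, 3, a, 16, q, 8), (6, v, 3, a, 22, n, 29), (6, v, 3, a, 31, a, 1), (6, v, 3, a, 31, a, 19), (6, v, 3, a, 38, a, 1), (6, v, 3, a, 38, a, 19), (6, v, 33, z, 16, q, 29), (6, v, 33, z, 16, q, 8), (6, v, 33, z, 22, n, 29), (6, v, 33, z, 31, a, 1), (6, v, 33, z, 31, a, 19), (6, v, 33, z, 38, a, 1), (6, v, 33, z, 38, a, 19), (6, y, 9, t, 16, q, 29), (6, y, 9, t, 16, q, 8), (6, y, 9, t, 22, n, 29), (6, y, 9, t, 31, a, 1), (6, y, 9, t, 31, a, 19), (6, y, 9, t, 38, a, 1), (6, y, 9, t, 38, a, 19)}
Projecting to G, F (12 duplicate(s) eliminated): {(a, a), (a, n), (a, q), (t, a), (t, n), (t, q), (z, a), (z, n), (z, q)}

{(a, a), (a, n), (a, q), (t, a), (t, n), (t, q), (z, a), (z, n), (z, q)}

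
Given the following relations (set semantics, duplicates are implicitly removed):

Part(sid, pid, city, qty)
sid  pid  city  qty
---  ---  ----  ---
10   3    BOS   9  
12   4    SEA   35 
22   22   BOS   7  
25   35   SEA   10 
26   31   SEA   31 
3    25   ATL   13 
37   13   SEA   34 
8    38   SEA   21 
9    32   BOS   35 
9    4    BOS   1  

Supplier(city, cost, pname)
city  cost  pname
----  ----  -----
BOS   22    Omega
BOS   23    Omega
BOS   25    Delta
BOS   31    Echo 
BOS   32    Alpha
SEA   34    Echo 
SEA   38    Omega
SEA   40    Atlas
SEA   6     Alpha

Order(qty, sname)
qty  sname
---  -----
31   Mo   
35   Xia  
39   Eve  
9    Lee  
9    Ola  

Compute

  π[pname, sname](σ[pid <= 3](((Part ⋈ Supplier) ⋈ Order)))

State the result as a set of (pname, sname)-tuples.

Joining Part and Supplier on city yields {(10, 3, BOS, 9, 22, Omega), (10, 3, BOS, 9, 23, Omega), (10, 3, BOS, 9, 25, Delta), (10, 3, BOS, 9, 31, Echo), (10, 3, BOS, 9, 32, Alpha), (12, 4, SEA, 35, 34, Echo), (12, 4, SEA, 35, 38, Omega), (12, 4, SEA, 35, 40, Atlas), (12, 4, SEA, 35, 6, Alpha), (22, 22, BOS, 7, 22, Omega), (22, 22, BOS, 7, 23, Omega), (22, 22, BOS, 7, 25, Delta), (22, 22, BOS, 7, 31, Echo), (22, 22, BOS, 7, 32, Alpha), (25, 35, SEA, 10, 34, Echo), (25, 35, SEA, 10, 38, Omega), (25, 35, SEA, 10, 40, Atlas), (25, 35, SEA, 10, 6, Alpha), (26, 31, SEA, 31, 34, Echo), (26, 31, SEA, 31, 38, Omega), (26, 31, SEA, 31, 40, Atlas), (26, 31, SEA, 31, 6, Alpha), (37, 13, SEA, 34, 34, Echo), (37, 13, SEA, 34, 38, Omega), (37, 13, SEA, 34, 40, Atlas), (37, 13, SEA, 34, 6, Alpha), (8, 38, SEA, 21, 34, Echo), (8, 38, SEA, 21, 38, Omega), (8, 38, SEA, 21, 40, Atlas), (8, 38, SEA, 21, 6, Alpha), (9, 32, BOS, 35, 22, Omega), (9, 32, BOS, 35, 23, Omega), (9, 32, BOS, 35, 25, Delta), (9, 32, BOS, 35, 31, Echo), (9, 32, BOS, 35, 32, Alpha), (9, 4, BOS, 1, 22, Omega), (9, 4, BOS, 1, 23, Omega), (9, 4, BOS, 1, 25, Delta), (9, 4, BOS, 1, 31, Echo), (9, 4, BOS, 1, 32, Alpha)}.
Joining (Part ⋈ Supplier) and Order on qty yields {(10, 3, BOS, 9, 22, Omega, Lee), (10, 3, BOS, 9, 22, Omega, Ola), (10, 3, BOS, 9, 23, Omega, Lee), (10, 3, BOS, 9, 23, Omega, Ola), (10, 3, BOS, 9, 25, Delta, Lee), (10, 3, BOS, 9, 25, Delta, Ola), (10, 3, BOS, 9, 31, Echo, Lee), (10, 3, BOS, 9, 31, Echo, Ola), (10, 3, BOS, 9, 32, Alpha, Lee), (10, 3, BOS, 9, 32, Alpha, Ola), (12, 4, SEA, 35, 34, Echo, Xia), (12, 4, SEA, 35, 38, Omega, Xia), (12, 4, SEA, 35, 40, Atlas, Xia), (12, 4, SEA, 35, 6, Alpha, Xia), (26, 31, SEA, 31, 34, Echo, Mo), (26, 31, SEA, 31, 38, Omega, Mo), (26, 31, SEA, 31, 40, Atlas, Mo), (26, 31, SEA, 31, 6, Alpha, Mo), (9, 32, BOS, 35, 22, Omega, Xia), (9, 32, BOS, 35, 23, Omega, Xia), (9, 32, BOS, 35, 25, Delta, Xia), (9, 32, BOS, 35, 31, Echo, Xia), (9, 32, BOS, 35, 32, Alpha, Xia)}.
σ[pid <= 3]: keep tuples satisfying pid <= 3 → {(10, 3, BOS, 9, 22, Omega, Lee), (10, 3, BOS, 9, 22, Omega, Ola), (10, 3, BOS, 9, 23, Omega, Lee), (10, 3, BOS, 9, 23, Omega, Ola), (10, 3, BOS, 9, 25, Delta, Lee), (10, 3, BOS, 9, 25, Delta, Ola), (10, 3, BOS, 9, 31, Echo, Lee), (10, 3, BOS, 9, 31, Echo, Ola), (10, 3, BOS, 9, 32, Alpha, Lee), (10, 3, BOS, 9, 32, Alpha, Ola)}
π_{pname, sname} gives {(Alpha, Lee), (Alpha, Ola), (Delta, Lee), (Delta, Ola), (Echo, Lee), (Echo, Ola), (Omega, Lee), (Omega, Ola)} (2 duplicate(s) eliminated).

{(Alpha, Lee), (Alpha, Ola), (Delta, Lee), (Delta, Ola), (Echo, Lee), (Echo, Ola), (Omega, Lee), (Omega, Ola)}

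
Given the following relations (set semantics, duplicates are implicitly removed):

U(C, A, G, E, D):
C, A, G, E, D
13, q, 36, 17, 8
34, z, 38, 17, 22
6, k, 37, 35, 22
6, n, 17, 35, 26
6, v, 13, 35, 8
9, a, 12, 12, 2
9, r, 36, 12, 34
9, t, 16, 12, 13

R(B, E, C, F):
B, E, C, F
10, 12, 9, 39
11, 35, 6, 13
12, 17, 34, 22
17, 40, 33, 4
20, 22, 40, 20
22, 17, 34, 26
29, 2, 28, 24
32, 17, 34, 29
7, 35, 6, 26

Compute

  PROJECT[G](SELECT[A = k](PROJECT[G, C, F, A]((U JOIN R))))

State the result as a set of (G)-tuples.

{37}

Joining U and R on C, E yields {(34, z, 38, 17, 22, 12, 22), (34, z, 38, 17, 22, 22, 26), (34, z, 38, 17, 22, 32, 29), (6, k, 37, 35, 22, 11, 13), (6, k, 37, 35, 22, 7, 26), (6, n, 17, 35, 26, 11, 13), (6, n, 17, 35, 26, 7, 26), (6, v, 13, 35, 8, 11, 13), (6, v, 13, 35, 8, 7, 26), (9, a, 12, 12, 2, 10, 39), (9, r, 36, 12, 34, 10, 39), (9, t, 16, 12, 13, 10, 39)}.
π[G, C, F, A]: project onto (G, C, F, A) → {(12, 9, 39, a), (13, 6, 13, v), (13, 6, 26, v), (16, 9, 39, t), (17, 6, 13, n), (17, 6, 26, n), (36, 9, 39, r), (37, 6, 13, k), (37, 6, 26, k), (38, 34, 22, z), (38, 34, 26, z), (38, 34, 29, z)}
σ[A = k]: keep tuples satisfying A = k → {(37, 6, 13, k), (37, 6, 26, k)}
π[G]: project onto (G) (1 duplicate(s) eliminated) → {37}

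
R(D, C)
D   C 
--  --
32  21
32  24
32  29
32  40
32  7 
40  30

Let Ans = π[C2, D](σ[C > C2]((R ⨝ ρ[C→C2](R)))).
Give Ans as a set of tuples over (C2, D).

ρ[C→C2]: schema becomes (D, C2); tuples unchanged.
R ⋈ ρ[C→C2](R) (natural join on D): {(32, 21, 21), (32, 21, 24), (32, 21, 29), (32, 21, 40), (32, 21, 7), (32, 24, 21), (32, 24, 24), (32, 24, 29), (32, 24, 40), (32, 24, 7), (32, 29, 21), (32, 29, 24), (32, 29, 29), (32, 29, 40), (32, 29, 7), (32, 40, 21), (32, 40, 24), (32, 40, 29), (32, 40, 40), (32, 40, 7), (32, 7, 21), (32, 7, 24), (32, 7, 29), (32, 7, 40), (32, 7, 7), (40, 30, 30)}
Filtering on C > C2 leaves {(32, 21, 7), (32, 24, 21), (32, 24, 7), (32, 29, 21), (32, 29, 24), (32, 29, 7), (32, 40, 21), (32, 40, 24), (32, 40, 29), (32, 40, 7)}.
π[C2, D]: project onto (C2, D) (6 duplicate(s) eliminated) → {(21, 32), (24, 32), (29, 32), (7, 32)}

{(21, 32), (24, 32), (29, 32), (7, 32)}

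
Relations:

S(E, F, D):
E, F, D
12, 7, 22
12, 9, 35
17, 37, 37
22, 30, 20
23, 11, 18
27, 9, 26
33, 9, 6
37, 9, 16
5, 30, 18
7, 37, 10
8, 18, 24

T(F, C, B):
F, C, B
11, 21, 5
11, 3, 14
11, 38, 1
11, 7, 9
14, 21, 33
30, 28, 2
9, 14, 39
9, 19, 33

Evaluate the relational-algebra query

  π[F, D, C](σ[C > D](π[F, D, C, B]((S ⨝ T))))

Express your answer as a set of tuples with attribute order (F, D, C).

Natural join on F: {(12, 9, 35, 14, 39), (12, 9, 35, 19, 33), (22, 30, 20, 28, 2), (23, 11, 18, 21, 5), (23, 11, 18, 3, 14), (23, 11, 18, 38, 1), (23, 11, 18, 7, 9), (27, 9, 26, 14, 39), (27, 9, 26, 19, 33), (33, 9, 6, 14, 39), (33, 9, 6, 19, 33), (37, 9, 16, 14, 39), (37, 9, 16, 19, 33), (5, 30, 18, 28, 2)}
π_{F, D, C, B} gives {(11, 18, 21, 5), (11, 18, 3, 14), (11, 18, 38, 1), (11, 18, 7, 9), (30, 18, 28, 2), (30, 20, 28, 2), (9, 16, 14, 39), (9, 16, 19, 33), (9, 26, 14, 39), (9, 26, 19, 33), (9, 35, 14, 39), (9, 35, 19, 33), (9, 6, 14, 39), (9, 6, 19, 33)}.
σ[C > D]: keep tuples satisfying C > D → {(11, 18, 21, 5), (11, 18, 38, 1), (30, 18, 28, 2), (30, 20, 28, 2), (9, 16, 19, 33), (9, 6, 14, 39), (9, 6, 19, 33)}
π_{F, D, C} gives {(11, 18, 21), (11, 18, 38), (30, 18, 28), (30, 20, 28), (9, 16, 19), (9, 6, 14), (9, 6, 19)}.

{(11, 18, 21), (11, 18, 38), (30, 18, 28), (30, 20, 28), (9, 16, 19), (9, 6, 14), (9, 6, 19)}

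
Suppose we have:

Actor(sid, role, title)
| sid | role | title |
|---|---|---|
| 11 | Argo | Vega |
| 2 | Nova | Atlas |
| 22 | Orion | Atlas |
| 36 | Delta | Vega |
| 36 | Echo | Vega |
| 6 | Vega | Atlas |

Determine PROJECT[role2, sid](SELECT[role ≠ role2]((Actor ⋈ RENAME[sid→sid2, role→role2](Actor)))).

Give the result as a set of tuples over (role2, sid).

ρ[sid→sid2, role→role2]: schema becomes (sid2, role2, title); tuples unchanged.
Actor ⋈ RENAME[sid→sid2, role→role2](Actor) (natural join on title): {(11, Argo, Vega, 11, Argo), (11, Argo, Vega, 36, Delta), (11, Argo, Vega, 36, Echo), (2, Nova, Atlas, 2, Nova), (2, Nova, Atlas, 22, Orion), (2, Nova, Atlas, 6, Vega), (22, Orion, Atlas, 2, Nova), (22, Orion, Atlas, 22, Orion), (22, Orion, Atlas, 6, Vega), (36, Delta, Vega, 11, Argo), (36, Delta, Vega, 36, Delta), (36, Delta, Vega, 36, Echo), (36, Echo, Vega, 11, Argo), (36, Echo, Vega, 36, Delta), (36, Echo, Vega, 36, Echo), (6, Vega, Atlas, 2, Nova), (6, Vega, Atlas, 22, Orion), (6, Vega, Atlas, 6, Vega)}
Selection role ≠ role2: {(11, Argo, Vega, 36, Delta), (11, Argo, Vega, 36, Echo), (2, Nova, Atlas, 22, Orion), (2, Nova, Atlas, 6, Vega), (22, Orion, Atlas, 2, Nova), (22, Orion, Atlas, 6, Vega), (36, Delta, Vega, 11, Argo), (36, Delta, Vega, 36, Echo), (36, Echo, Vega, 11, Argo), (36, Echo, Vega, 36, Delta), (6, Vega, Atlas, 2, Nova), (6, Vega, Atlas, 22, Orion)}
Keep only column(s) role2, sid (1 duplicate(s) eliminated): {(Argo, 36), (Delta, 11), (Delta, 36), (Echo, 11), (Echo, 36), (Nova, 22), (Nova, 6), (Orion, 2), (Orion, 6), (Vega, 2), (Vega, 22)}

{(Argo, 36), (Delta, 11), (Delta, 36), (Echo, 11), (Echo, 36), (Nova, 22), (Nova, 6), (Orion, 2), (Orion, 6), (Vega, 2), (Vega, 22)}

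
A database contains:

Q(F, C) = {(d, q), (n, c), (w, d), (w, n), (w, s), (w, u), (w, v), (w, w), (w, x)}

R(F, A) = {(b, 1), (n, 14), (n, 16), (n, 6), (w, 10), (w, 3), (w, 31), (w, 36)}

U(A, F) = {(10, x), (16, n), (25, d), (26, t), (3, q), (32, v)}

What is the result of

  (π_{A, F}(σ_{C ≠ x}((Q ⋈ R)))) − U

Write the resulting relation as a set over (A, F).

Joining Q and R on F yields {(n, c, 14), (n, c, 16), (n, c, 6), (w, d, 10), (w, d, 3), (w, d, 31), (w, d, 36), (w, n, 10), (w, n, 3), (w, n, 31), (w, n, 36), (w, s, 10), (w, s, 3), (w, s, 31), (w, s, 36), (w, u, 10), (w, u, 3), (w, u, 31), (w, u, 36), (w, v, 10), (w, v, 3), (w, v, 31), (w, v, 36), (w, w, 10), (w, w, 3), (w, w, 31), (w, w, 36), (w, x, 10), (w, x, 3), (w, x, 31), (w, x, 36)}.
Apply σ_{C ≠ x}; surviving tuples: {(n, c, 14), (n, c, 16), (n, c, 6), (w, d, 10), (w, d, 3), (w, d, 31), (w, d, 36), (w, n, 10), (w, n, 3), (w, n, 31), (w, n, 36), (w, s, 10), (w, s, 3), (w, s, 31), (w, s, 36), (w, u, 10), (w, u, 3), (w, u, 31), (w, u, 36), (w, v, 10), (w, v, 3), (w, v, 31), (w, v, 36), (w, w, 10), (w, w, 3), (w, w, 31), (w, w, 36)}
Projecting to A, F (20 duplicate(s) eliminated): {(10, w), (14, n), (16, n), (3, w), (31, w), (36, w), (6, n)}
Difference: {(10, w), (14, n), (16, n), (3, w), (31, w), (36, w), (6, n)} with {(10, x), (16, n), (25, d), (26, t), (3, q), (32, v)} → {(10, w), (14, n), (3, w), (31, w), (36, w), (6, n)}

{(10, w), (14, n), (3, w), (31, w), (36, w), (6, n)}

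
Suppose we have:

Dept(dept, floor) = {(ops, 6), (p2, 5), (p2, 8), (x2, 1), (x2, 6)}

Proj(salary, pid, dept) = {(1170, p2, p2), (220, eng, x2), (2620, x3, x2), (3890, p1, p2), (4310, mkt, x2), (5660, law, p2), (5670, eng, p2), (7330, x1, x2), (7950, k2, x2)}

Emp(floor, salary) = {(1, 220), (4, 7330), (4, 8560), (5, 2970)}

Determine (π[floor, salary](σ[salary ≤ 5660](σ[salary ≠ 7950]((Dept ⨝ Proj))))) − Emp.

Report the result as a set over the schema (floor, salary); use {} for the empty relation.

{(1, 2620), (1, 4310), (5, 1170), (5, 3890), (5, 5660), (6, 220), (6, 2620), (6, 4310), (8, 1170), (8, 3890), (8, 5660)}

Natural join on dept: {(p2, 5, 1170, p2), (p2, 5, 3890, p1), (p2, 5, 5660, law), (p2, 5, 5670, eng), (p2, 8, 1170, p2), (p2, 8, 3890, p1), (p2, 8, 5660, law), (p2, 8, 5670, eng), (x2, 1, 220, eng), (x2, 1, 2620, x3), (x2, 1, 4310, mkt), (x2, 1, 7330, x1), (x2, 1, 7950, k2), (x2, 6, 220, eng), (x2, 6, 2620, x3), (x2, 6, 4310, mkt), (x2, 6, 7330, x1), (x2, 6, 7950, k2)}
σ[salary ≠ 7950]: keep tuples satisfying salary ≠ 7950 → {(p2, 5, 1170, p2), (p2, 5, 3890, p1), (p2, 5, 5660, law), (p2, 5, 5670, eng), (p2, 8, 1170, p2), (p2, 8, 3890, p1), (p2, 8, 5660, law), (p2, 8, 5670, eng), (x2, 1, 220, eng), (x2, 1, 2620, x3), (x2, 1, 4310, mkt), (x2, 1, 7330, x1), (x2, 6, 220, eng), (x2, 6, 2620, x3), (x2, 6, 4310, mkt), (x2, 6, 7330, x1)}
σ[salary ≤ 5660]: keep tuples satisfying salary ≤ 5660 → {(p2, 5, 1170, p2), (p2, 5, 3890, p1), (p2, 5, 5660, law), (p2, 8, 1170, p2), (p2, 8, 3890, p1), (p2, 8, 5660, law), (x2, 1, 220, eng), (x2, 1, 2620, x3), (x2, 1, 4310, mkt), (x2, 6, 220, eng), (x2, 6, 2620, x3), (x2, 6, 4310, mkt)}
Keep only column(s) floor, salary: {(1, 220), (1, 2620), (1, 4310), (5, 1170), (5, 3890), (5, 5660), (6, 220), (6, 2620), (6, 4310), (8, 1170), (8, 3890), (8, 5660)}
Taking the difference: {(1, 2620), (1, 4310), (5, 1170), (5, 3890), (5, 5660), (6, 220), (6, 2620), (6, 4310), (8, 1170), (8, 3890), (8, 5660)}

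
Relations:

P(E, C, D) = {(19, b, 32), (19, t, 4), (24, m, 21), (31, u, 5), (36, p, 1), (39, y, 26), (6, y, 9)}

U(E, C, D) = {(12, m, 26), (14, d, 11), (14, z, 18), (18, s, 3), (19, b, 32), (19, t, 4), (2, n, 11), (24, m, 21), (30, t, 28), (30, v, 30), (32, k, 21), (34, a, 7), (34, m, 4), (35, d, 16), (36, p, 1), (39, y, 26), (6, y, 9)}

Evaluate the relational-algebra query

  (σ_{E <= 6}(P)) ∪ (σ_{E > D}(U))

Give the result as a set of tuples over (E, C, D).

{(14, d, 11), (18, s, 3), (19, t, 4), (24, m, 21), (30, t, 28), (32, k, 21), (34, a, 7), (34, m, 4), (35, d, 16), (36, p, 1), (39, y, 26), (6, y, 9)}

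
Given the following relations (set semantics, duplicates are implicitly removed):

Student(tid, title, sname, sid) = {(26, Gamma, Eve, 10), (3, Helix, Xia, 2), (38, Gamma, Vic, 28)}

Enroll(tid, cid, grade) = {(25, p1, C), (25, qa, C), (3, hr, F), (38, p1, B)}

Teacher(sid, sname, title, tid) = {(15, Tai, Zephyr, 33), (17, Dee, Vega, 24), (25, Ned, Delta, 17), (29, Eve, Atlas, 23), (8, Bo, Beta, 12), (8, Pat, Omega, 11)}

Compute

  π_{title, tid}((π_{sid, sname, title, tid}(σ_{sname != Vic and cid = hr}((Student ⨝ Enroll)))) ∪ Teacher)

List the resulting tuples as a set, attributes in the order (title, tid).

Natural join on tid: {(3, Helix, Xia, 2, hr, F), (38, Gamma, Vic, 28, p1, B)}
Selection sname != Vic and cid = hr: {(3, Helix, Xia, 2, hr, F)}
π_{sid, sname, title, tid} gives {(2, Xia, Helix, 3)}.
Union: {(2, Xia, Helix, 3)} with {(15, Tai, Zephyr, 33), (17, Dee, Vega, 24), (25, Ned, Delta, 17), (29, Eve, Atlas, 23), (8, Bo, Beta, 12), (8, Pat, Omega, 11)} → {(15, Tai, Zephyr, 33), (17, Dee, Vega, 24), (2, Xia, Helix, 3), (25, Ned, Delta, 17), (29, Eve, Atlas, 23), (8, Bo, Beta, 12), (8, Pat, Omega, 11)}
π_{title, tid} gives {(Atlas, 23), (Beta, 12), (Delta, 17), (Helix, 3), (Omega, 11), (Vega, 24), (Zephyr, 33)}.

{(Atlas, 23), (Beta, 12), (Delta, 17), (Helix, 3), (Omega, 11), (Vega, 24), (Zephyr, 33)}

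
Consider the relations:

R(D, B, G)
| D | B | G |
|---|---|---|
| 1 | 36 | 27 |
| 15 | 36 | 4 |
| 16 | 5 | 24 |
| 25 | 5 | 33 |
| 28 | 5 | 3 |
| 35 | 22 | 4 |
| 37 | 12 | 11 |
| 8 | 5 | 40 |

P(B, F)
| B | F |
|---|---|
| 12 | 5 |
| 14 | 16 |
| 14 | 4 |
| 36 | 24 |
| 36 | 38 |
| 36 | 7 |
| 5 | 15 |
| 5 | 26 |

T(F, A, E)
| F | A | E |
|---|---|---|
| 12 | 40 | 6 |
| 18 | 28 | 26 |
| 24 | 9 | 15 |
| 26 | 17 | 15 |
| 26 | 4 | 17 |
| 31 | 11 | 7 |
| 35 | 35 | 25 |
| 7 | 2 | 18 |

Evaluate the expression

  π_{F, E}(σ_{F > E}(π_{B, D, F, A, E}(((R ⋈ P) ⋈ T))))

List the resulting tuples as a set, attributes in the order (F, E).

Joining R and P on B yields {(1, 36, 27, 24), (1, 36, 27, 38), (1, 36, 27, 7), (15, 36, 4, 24), (15, 36, 4, 38), (15, 36, 4, 7), (16, 5, 24, 15), (16, 5, 24, 26), (25, 5, 33, 15), (25, 5, 33, 26), (28, 5, 3, 15), (28, 5, 3, 26), (37, 12, 11, 5), (8, 5, 40, 15), (8, 5, 40, 26)}.
Joining (R ⋈ P) and T on F yields {(1, 36, 27, 24, 9, 15), (1, 36, 27, 7, 2, 18), (15, 36, 4, 24, 9, 15), (15, 36, 4, 7, 2, 18), (16, 5, 24, 26, 17, 15), (16, 5, 24, 26, 4, 17), (25, 5, 33, 26, 17, 15), (25, 5, 33, 26, 4, 17), (28, 5, 3, 26, 17, 15), (28, 5, 3, 26, 4, 17), (8, 5, 40, 26, 17, 15), (8, 5, 40, 26, 4, 17)}.
Projecting to B, D, F, A, E: {(36, 1, 24, 9, 15), (36, 1, 7, 2, 18), (36, 15, 24, 9, 15), (36, 15, 7, 2, 18), (5, 16, 26, 17, 15), (5, 16, 26, 4, 17), (5, 25, 26, 17, 15), (5, 25, 26, 4, 17), (5, 28, 26, 17, 15), (5, 28, 26, 4, 17), (5, 8, 26, 17, 15), (5, 8, 26, 4, 17)}
Apply σ_{F > E}; surviving tuples: {(36, 1, 24, 9, 15), (36, 15, 24, 9, 15), (5, 16, 26, 17, 15), (5, 16, 26, 4, 17), (5, 25, 26, 17, 15), (5, 25, 26, 4, 17), (5, 28, 26, 17, 15), (5, 28, 26, 4, 17), (5, 8, 26, 17, 15), (5, 8, 26, 4, 17)}
Projecting to F, E (7 duplicate(s) eliminated): {(24, 15), (26, 15), (26, 17)}

{(24, 15), (26, 15), (26, 17)}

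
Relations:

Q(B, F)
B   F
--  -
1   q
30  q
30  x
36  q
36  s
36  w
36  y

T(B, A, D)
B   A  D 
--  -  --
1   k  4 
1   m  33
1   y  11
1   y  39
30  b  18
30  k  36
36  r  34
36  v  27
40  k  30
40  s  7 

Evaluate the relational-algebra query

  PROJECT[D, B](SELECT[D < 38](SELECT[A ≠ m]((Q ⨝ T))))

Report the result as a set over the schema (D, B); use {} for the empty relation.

{(11, 1), (18, 30), (27, 36), (34, 36), (36, 30), (4, 1)}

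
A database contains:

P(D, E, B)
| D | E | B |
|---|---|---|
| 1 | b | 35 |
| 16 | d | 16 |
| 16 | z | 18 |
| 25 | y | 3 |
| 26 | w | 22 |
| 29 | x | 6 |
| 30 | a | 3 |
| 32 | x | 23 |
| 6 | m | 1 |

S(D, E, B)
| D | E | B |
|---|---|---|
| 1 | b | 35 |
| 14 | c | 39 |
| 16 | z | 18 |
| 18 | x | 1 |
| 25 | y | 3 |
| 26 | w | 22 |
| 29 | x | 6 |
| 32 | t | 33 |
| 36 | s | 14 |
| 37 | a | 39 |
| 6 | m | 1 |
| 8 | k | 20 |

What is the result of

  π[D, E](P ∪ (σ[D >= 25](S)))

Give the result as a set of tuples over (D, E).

{(1, b), (16, d), (16, z), (25, y), (26, w), (29, x), (30, a), (32, t), (32, x), (36, s), (37, a), (6, m)}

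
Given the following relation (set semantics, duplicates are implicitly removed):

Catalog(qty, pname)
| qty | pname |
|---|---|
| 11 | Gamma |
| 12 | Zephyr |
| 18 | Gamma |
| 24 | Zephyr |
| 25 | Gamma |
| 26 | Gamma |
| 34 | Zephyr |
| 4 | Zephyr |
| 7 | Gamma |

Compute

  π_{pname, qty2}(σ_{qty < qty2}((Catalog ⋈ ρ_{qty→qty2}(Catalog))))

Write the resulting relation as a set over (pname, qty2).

{(Gamma, 11), (Gamma, 18), (Gamma, 25), (Gamma, 26), (Zephyr, 12), (Zephyr, 24), (Zephyr, 34)}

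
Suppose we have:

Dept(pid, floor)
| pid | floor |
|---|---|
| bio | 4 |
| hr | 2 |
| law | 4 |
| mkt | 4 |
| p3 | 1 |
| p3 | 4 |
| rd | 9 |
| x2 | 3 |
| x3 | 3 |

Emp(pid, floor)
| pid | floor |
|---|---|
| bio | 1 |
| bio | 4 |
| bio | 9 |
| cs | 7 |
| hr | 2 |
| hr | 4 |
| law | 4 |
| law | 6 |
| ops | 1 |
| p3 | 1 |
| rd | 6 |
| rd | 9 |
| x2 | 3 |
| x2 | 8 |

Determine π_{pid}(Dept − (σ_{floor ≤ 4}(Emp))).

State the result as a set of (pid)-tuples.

Filtering on floor ≤ 4 leaves {(bio, 1), (bio, 4), (hr, 2), (hr, 4), (law, 4), (ops, 1), (p3, 1), (x2, 3)}.
Taking the difference: {(mkt, 4), (p3, 4), (rd, 9), (x3, 3)}
π_{pid} gives {mkt, p3, rd, x3}.

{mkt, p3, rd, x3}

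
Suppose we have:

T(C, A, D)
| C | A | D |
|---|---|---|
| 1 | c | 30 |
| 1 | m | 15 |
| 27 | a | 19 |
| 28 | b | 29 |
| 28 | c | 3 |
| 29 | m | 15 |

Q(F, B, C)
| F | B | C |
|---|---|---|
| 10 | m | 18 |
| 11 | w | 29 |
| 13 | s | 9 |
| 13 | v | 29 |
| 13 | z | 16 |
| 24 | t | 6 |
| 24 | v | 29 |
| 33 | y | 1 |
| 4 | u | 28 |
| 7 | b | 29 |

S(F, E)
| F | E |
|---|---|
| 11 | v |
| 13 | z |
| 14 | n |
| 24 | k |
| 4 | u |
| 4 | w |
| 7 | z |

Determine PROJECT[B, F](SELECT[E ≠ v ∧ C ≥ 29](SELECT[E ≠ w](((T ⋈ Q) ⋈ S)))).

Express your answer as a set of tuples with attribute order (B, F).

Natural join on C: {(1, c, 30, 33, y), (1, m, 15, 33, y), (28, b, 29, 4, u), (28, c, 3, 4, u), (29, m, 15, 11, w), (29, m, 15, 13, v), (29, m, 15, 24, v), (29, m, 15, 7, b)}
Natural join on F: {(28, b, 29, 4, u, u), (28, b, 29, 4, u, w), (28, c, 3, 4, u, u), (28, c, 3, 4, u, w), (29, m, 15, 11, w, v), (29, m, 15, 13, v, z), (29, m, 15, 24, v, k), (29, m, 15, 7, b, z)}
Filtering on E ≠ w leaves {(28, b, 29, 4, u, u), (28, c, 3, 4, u, u), (29, m, 15, 11, w, v), (29, m, 15, 13, v, z), (29, m, 15, 24, v, k), (29, m, 15, 7, b, z)}.
Filtering on E ≠ v ∧ C ≥ 29 leaves {(29, m, 15, 13, v, z), (29, m, 15, 24, v, k), (29, m, 15, 7, b, z)}.
π_{B, F} gives {(b, 7), (v, 13), (v, 24)}.

{(b, 7), (v, 13), (v, 24)}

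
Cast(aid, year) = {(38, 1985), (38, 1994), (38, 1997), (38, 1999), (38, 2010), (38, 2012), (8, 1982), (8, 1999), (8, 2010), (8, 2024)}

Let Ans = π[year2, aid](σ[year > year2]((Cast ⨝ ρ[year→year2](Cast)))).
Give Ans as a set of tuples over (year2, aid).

ρ[year→year2]: schema becomes (aid, year2); tuples unchanged.
Joining Cast and ρ[year→year2](Cast) on aid yields {(38, 1985, 1985), (38, 1985, 1994), (38, 1985, 1997), (38, 1985, 1999), (38, 1985, 2010), (38, 1985, 2012), (38, 1994, 1985), (38, 1994, 1994), (38, 1994, 1997), (38, 1994, 1999), (38, 1994, 2010), (38, 1994, 2012), (38, 1997, 1985), (38, 1997, 1994), (38, 1997, 1997), (38, 1997, 1999), (38, 1997, 2010), (38, 1997, 2012), (38, 1999, 1985), (38, 1999, 1994), (38, 1999, 1997), (38, 1999, 1999), (38, 1999, 2010), (38, 1999, 2012), (38, 2010, 1985), (38, 2010, 1994), (38, 2010, 1997), (38, 2010, 1999), (38, 2010, 2010), (38, 2010, 2012), (38, 2012, 1985), (38, 2012, 1994), (38, 2012, 1997), (38, 2012, 1999), (38, 2012, 2010), (38, 2012, 2012), (8, 1982, 1982), (8, 1982, 1999), (8, 1982, 2010), (8, 1982, 2024), (8, 1999, 1982), (8, 1999, 1999), (8, 1999, 2010), (8, 1999, 2024), (8, 2010, 1982), (8, 2010, 1999), (8, 2010, 2010), (8, 2010, 2024), (8, 2024, 1982), (8, 2024, 1999), (8, 2024, 2010), (8, 2024, 2024)}.
σ[year > year2]: keep tuples satisfying year > year2 → {(38, 1994, 1985), (38, 1997, 1985), (38, 1997, 1994), (38, 1999, 1985), (38, 1999, 1994), (38, 1999, 1997), (38, 2010, 1985), (38, 2010, 1994), (38, 2010, 1997), (38, 2010, 1999), (38, 2012, 1985), (38, 2012, 1994), (38, 2012, 1997), (38, 2012, 1999), (38, 2012, 2010), (8, 1999, 1982), (8, 2010, 1982), (8, 2010, 1999), (8, 2024, 1982), (8, 2024, 1999), (8, 2024, 2010)}
π[year2, aid]: project onto (year2, aid) (13 duplicate(s) eliminated) → {(1982, 8), (1985, 38), (1994, 38), (1997, 38), (1999, 38), (1999, 8), (2010, 38), (2010, 8)}

{(1982, 8), (1985, 38), (1994, 38), (1997, 38), (1999, 38), (1999, 8), (2010, 38), (2010, 8)}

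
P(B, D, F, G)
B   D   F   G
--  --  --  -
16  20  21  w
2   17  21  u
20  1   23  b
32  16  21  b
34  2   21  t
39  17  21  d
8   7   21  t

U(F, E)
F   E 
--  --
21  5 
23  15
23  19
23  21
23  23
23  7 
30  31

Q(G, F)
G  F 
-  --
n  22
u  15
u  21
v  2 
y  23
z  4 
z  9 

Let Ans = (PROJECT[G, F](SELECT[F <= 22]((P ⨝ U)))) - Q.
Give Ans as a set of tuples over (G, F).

{(b, 21), (d, 21), (t, 21), (w, 21)}

Joining P and U on F yields {(16, 20, 21, w, 5), (2, 17, 21, u, 5), (20, 1, 23, b, 15), (20, 1, 23, b, 19), (20, 1, 23, b, 21), (20, 1, 23, b, 23), (20, 1, 23, b, 7), (32, 16, 21, b, 5), (34, 2, 21, t, 5), (39, 17, 21, d, 5), (8, 7, 21, t, 5)}.
Selection F <= 22: {(16, 20, 21, w, 5), (2, 17, 21, u, 5), (32, 16, 21, b, 5), (34, 2, 21, t, 5), (39, 17, 21, d, 5), (8, 7, 21, t, 5)}
Keep only column(s) G, F (1 duplicate(s) eliminated): {(b, 21), (d, 21), (t, 21), (u, 21), (w, 21)}
Taking the difference: {(b, 21), (d, 21), (t, 21), (w, 21)}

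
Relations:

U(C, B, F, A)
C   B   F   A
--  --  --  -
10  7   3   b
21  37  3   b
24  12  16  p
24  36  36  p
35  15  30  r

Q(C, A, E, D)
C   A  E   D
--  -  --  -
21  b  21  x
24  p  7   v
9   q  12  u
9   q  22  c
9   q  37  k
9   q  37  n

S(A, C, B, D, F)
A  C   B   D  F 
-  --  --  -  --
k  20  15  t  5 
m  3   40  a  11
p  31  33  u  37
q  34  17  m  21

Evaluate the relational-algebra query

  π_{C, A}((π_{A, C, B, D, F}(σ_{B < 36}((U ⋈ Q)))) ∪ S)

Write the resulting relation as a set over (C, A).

{(20, k), (24, p), (3, m), (31, p), (34, q)}

Joining U and Q on C, A yields {(21, 37, 3, b, 21, x), (24, 12, 16, p, 7, v), (24, 36, 36, p, 7, v)}.
Apply σ_{B < 36}; surviving tuples: {(24, 12, 16, p, 7, v)}
π[A, C, B, D, F]: project onto (A, C, B, D, F) → {(p, 24, 12, v, 16)}
Taking the union: {(k, 20, 15, t, 5), (m, 3, 40, a, 11), (p, 24, 12, v, 16), (p, 31, 33, u, 37), (q, 34, 17, m, 21)}
π[C, A]: project onto (C, A) → {(20, k), (24, p), (3, m), (31, p), (34, q)}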